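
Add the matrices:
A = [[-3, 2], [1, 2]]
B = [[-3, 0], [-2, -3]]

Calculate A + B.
[[-6, 2], [-1, -1]]

Add corresponding elements:
(-3)+(-3)=-6
(2)+(0)=2
(1)+(-2)=-1
(2)+(-3)=-1
A + B = [[-6, 2], [-1, -1]]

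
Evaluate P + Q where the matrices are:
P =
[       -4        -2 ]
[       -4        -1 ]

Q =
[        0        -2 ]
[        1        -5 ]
P + Q =
[       -4        -4 ]
[       -3        -6 ]

Matrix addition is elementwise: (P+Q)[i][j] = P[i][j] + Q[i][j].
  (P+Q)[0][0] = (-4) + (0) = -4
  (P+Q)[0][1] = (-2) + (-2) = -4
  (P+Q)[1][0] = (-4) + (1) = -3
  (P+Q)[1][1] = (-1) + (-5) = -6
P + Q =
[       -4        -4 ]
[       -3        -6 ]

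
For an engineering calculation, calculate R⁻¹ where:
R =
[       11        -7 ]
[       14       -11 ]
det(R) = -23
R⁻¹ =
[    11/23     -7/23 ]
[    14/23    -11/23 ]

For a 2×2 matrix R = [[a, b], [c, d]] with det(R) ≠ 0, R⁻¹ = (1/det(R)) * [[d, -b], [-c, a]].
det(R) = (11)*(-11) - (-7)*(14) = -121 + 98 = -23.
R⁻¹ = (1/-23) * [[-11, 7], [-14, 11]].
Dividing each entry by -23 and reducing:
R⁻¹ =
[    11/23     -7/23 ]
[    14/23    -11/23 ]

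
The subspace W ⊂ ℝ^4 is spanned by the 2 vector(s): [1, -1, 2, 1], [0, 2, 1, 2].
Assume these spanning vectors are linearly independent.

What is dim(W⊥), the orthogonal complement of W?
dim(W⊥) = 2

For any subspace W of ℝ^n, dim(W) + dim(W⊥) = n (the whole-space dimension).
Here the given 2 vectors are linearly independent, so dim(W) = 2.
Thus dim(W⊥) = n - dim(W) = 4 - 2 = 2.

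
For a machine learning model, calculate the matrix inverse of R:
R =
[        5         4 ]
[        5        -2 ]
det(R) = -30
R⁻¹ =
[     1/15      2/15 ]
[      1/6      -1/6 ]

For a 2×2 matrix R = [[a, b], [c, d]] with det(R) ≠ 0, R⁻¹ = (1/det(R)) * [[d, -b], [-c, a]].
det(R) = (5)*(-2) - (4)*(5) = -10 - 20 = -30.
R⁻¹ = (1/-30) * [[-2, -4], [-5, 5]].
Dividing each entry by -30 and reducing:
R⁻¹ =
[     1/15      2/15 ]
[      1/6      -1/6 ]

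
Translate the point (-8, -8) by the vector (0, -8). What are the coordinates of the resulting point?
(-8, -16)

Translation by (0, -8):
x' = -8 + 0 = -8
y' = -8 + -8 = -16
Homogeneous matrix: [[1, 0, 0], [0, 1, -8], [0, 0, 1]]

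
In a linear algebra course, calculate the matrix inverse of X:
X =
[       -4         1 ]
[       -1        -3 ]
det(X) = 13
X⁻¹ =
[    -3/13     -1/13 ]
[     1/13     -4/13 ]

For a 2×2 matrix X = [[a, b], [c, d]] with det(X) ≠ 0, X⁻¹ = (1/det(X)) * [[d, -b], [-c, a]].
det(X) = (-4)*(-3) - (1)*(-1) = 12 + 1 = 13.
X⁻¹ = (1/13) * [[-3, -1], [1, -4]].
Dividing each entry by 13 and reducing:
X⁻¹ =
[    -3/13     -1/13 ]
[     1/13     -4/13 ]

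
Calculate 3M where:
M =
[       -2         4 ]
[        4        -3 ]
3M =
[       -6        12 ]
[       12        -9 ]

Scalar multiplication is elementwise: (3M)[i][j] = 3 * M[i][j].
  (3M)[0][0] = 3 * (-2) = -6
  (3M)[0][1] = 3 * (4) = 12
  (3M)[1][0] = 3 * (4) = 12
  (3M)[1][1] = 3 * (-3) = -9
3M =
[       -6        12 ]
[       12        -9 ]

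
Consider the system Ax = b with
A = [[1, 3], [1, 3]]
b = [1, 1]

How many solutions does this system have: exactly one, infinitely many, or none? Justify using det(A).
Infinitely many solutions

det(A) = (1)*(3) - (3)*(1) = 0, so A is singular (column 2 is 3 times column 1).
b = [1, 1] = 1 * column 1 of A, so b lies in the column space of A.
A singular matrix whose right-hand side is in its column space gives a 1-parameter family of solutions — infinitely many.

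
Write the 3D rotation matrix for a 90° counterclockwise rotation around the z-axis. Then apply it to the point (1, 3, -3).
R = [[0, -1, 0], [1, 0, 0], [0, 0, 1]]; R·(1, 3, -3) = (-3, 1, -3)

Rotation matrix for 90° around z-axis:
cos(90°) = 0, sin(90°) = 1
R = [[0, -1, 0], [1, 0, 0], [0, 0, 1]]
Apply to (1, 3, -3): R·[1, 3, -3]ᵀ = (-3, 1, -3)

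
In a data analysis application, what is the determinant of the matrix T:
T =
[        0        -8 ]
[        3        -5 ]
det(T) = 24

For a 2×2 matrix [[a, b], [c, d]], det = a*d - b*c.
det(T) = (0)*(-5) - (-8)*(3) = 0 + 24 = 24.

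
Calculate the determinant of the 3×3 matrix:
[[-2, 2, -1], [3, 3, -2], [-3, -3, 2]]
0

Expansion along first row:
det = -2·det([[3,-2],[-3,2]]) - 2·det([[3,-2],[-3,2]]) + -1·det([[3,3],[-3,-3]])
    = -2·(3·2 - -2·-3) - 2·(3·2 - -2·-3) + -1·(3·-3 - 3·-3)
    = -2·0 - 2·0 + -1·0
    = 0 + 0 + 0 = 0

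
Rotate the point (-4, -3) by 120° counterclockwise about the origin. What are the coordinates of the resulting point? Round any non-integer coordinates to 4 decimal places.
(4.5981, -1.9641)

Rotation matrix R(θ) = [[cos θ, -sin θ], [sin θ, cos θ]]; for θ = 120°:
R = [[-1/2, -√3/2], [√3/2, -1/2]]
Result: R × [-4, -3]ᵀ = [-1/2·-4 + (-√3/2)·-3, √3/2·-4 + (-1/2)·-3]ᵀ = (4.5981, -1.9641)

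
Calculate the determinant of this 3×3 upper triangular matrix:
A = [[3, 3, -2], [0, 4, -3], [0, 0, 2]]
24

The determinant of a triangular matrix is the product of its diagonal entries (the off-diagonal entries above the diagonal do not affect it).
det(A) = (3) * (4) * (2) = 24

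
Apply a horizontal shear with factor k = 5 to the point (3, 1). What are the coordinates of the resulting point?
(8, 1)

Shear matrix for horizontal shear with factor k = 5:
[[1, 5], [0, 1]]
Result: (3, 1) → (8, 1)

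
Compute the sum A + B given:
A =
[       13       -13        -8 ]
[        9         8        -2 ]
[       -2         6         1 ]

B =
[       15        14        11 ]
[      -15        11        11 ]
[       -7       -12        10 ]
A + B =
[       28         1         3 ]
[       -6        19         9 ]
[       -9        -6        11 ]

Matrix addition is elementwise: (A+B)[i][j] = A[i][j] + B[i][j].
  (A+B)[0][0] = (13) + (15) = 28
  (A+B)[0][1] = (-13) + (14) = 1
  (A+B)[0][2] = (-8) + (11) = 3
  (A+B)[1][0] = (9) + (-15) = -6
  (A+B)[1][1] = (8) + (11) = 19
  (A+B)[1][2] = (-2) + (11) = 9
  (A+B)[2][0] = (-2) + (-7) = -9
  (A+B)[2][1] = (6) + (-12) = -6
  (A+B)[2][2] = (1) + (10) = 11
A + B =
[       28         1         3 ]
[       -6        19         9 ]
[       -9        -6        11 ]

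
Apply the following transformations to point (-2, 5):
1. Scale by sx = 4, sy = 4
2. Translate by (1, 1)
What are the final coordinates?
(-7, 21)

Step 1: Scale (-2, 5) by (sx, sy) = (4, 4) → (-8, 20)
Step 2: Translate by (1, 1) → (-7, 21)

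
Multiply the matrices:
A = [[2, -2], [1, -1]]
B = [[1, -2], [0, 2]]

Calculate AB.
[[2, -8], [1, -4]]

Each entry (i,j) of AB = sum over k of A[i][k]*B[k][j].
(AB)[0][0] = (2)*(1) + (-2)*(0) = 2
(AB)[0][1] = (2)*(-2) + (-2)*(2) = -8
(AB)[1][0] = (1)*(1) + (-1)*(0) = 1
(AB)[1][1] = (1)*(-2) + (-1)*(2) = -4
AB = [[2, -8], [1, -4]]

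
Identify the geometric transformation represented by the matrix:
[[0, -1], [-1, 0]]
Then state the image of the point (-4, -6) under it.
reflection across the line y = -x; image of (-4, -6) is (6, 4)

This is a symmetric orthogonal matrix with determinant -1, which characterizes a reflection in ℝ².
The matrix [[0, -1], [-1, 0]] represents: reflection across the line y = -x.
Applying it to (-4, -6): [0·-4 + -1·-6, -1·-4 + 0·-6] = (6, 4).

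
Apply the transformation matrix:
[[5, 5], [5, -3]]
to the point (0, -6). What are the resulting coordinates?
(-30, 18)

Matrix multiplication:
[[5, 5], [5, -3]] × [0, -6]ᵀ
= [5×0 + 5×-6, 5×0 + -3×-6]ᵀ
= [-30.0000, 18.0000]ᵀ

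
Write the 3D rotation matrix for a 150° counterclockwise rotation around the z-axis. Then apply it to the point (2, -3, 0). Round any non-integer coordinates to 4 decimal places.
R = [[-√3/2, -1/2, 0], [1/2, -√3/2, 0], [0, 0, 1]]; R·(2, -3, 0) = (-0.2321, 3.5981, 0.0000)

Rotation matrix for 150° around z-axis:
cos(150°) = -√3/2, sin(150°) = 1/2
R = [[-√3/2, -1/2, 0], [1/2, -√3/2, 0], [0, 0, 1]]
Apply to (2, -3, 0): R·[2, -3, 0]ᵀ = (-0.2321, 3.5981, 0.0000)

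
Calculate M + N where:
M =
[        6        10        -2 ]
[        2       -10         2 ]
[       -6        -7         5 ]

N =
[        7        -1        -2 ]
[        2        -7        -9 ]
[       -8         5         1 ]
M + N =
[       13         9        -4 ]
[        4       -17        -7 ]
[      -14        -2         6 ]

Matrix addition is elementwise: (M+N)[i][j] = M[i][j] + N[i][j].
  (M+N)[0][0] = (6) + (7) = 13
  (M+N)[0][1] = (10) + (-1) = 9
  (M+N)[0][2] = (-2) + (-2) = -4
  (M+N)[1][0] = (2) + (2) = 4
  (M+N)[1][1] = (-10) + (-7) = -17
  (M+N)[1][2] = (2) + (-9) = -7
  (M+N)[2][0] = (-6) + (-8) = -14
  (M+N)[2][1] = (-7) + (5) = -2
  (M+N)[2][2] = (5) + (1) = 6
M + N =
[       13         9        -4 ]
[        4       -17        -7 ]
[      -14        -2         6 ]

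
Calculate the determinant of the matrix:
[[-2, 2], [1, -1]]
0

For a 2×2 matrix [[a, b], [c, d]], det = ad - bc
det = (-2)(-1) - (2)(1) = 2 - 2 = 0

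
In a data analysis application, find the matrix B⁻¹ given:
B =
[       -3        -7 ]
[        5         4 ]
det(B) = 23
B⁻¹ =
[     4/23      7/23 ]
[    -5/23     -3/23 ]

For a 2×2 matrix B = [[a, b], [c, d]] with det(B) ≠ 0, B⁻¹ = (1/det(B)) * [[d, -b], [-c, a]].
det(B) = (-3)*(4) - (-7)*(5) = -12 + 35 = 23.
B⁻¹ = (1/23) * [[4, 7], [-5, -3]].
Dividing each entry by 23 and reducing:
B⁻¹ =
[     4/23      7/23 ]
[    -5/23     -3/23 ]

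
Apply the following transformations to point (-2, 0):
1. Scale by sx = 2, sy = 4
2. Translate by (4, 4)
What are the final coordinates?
(0, 4)

Step 1: Scale (-2, 0) by (sx, sy) = (2, 4) → (-4, 0)
Step 2: Translate by (4, 4) → (0, 4)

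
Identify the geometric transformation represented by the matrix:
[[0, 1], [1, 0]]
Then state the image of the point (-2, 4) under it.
reflection across the line y = x; image of (-2, 4) is (4, -2)

This is a symmetric orthogonal matrix with determinant -1, which characterizes a reflection in ℝ².
The matrix [[0, 1], [1, 0]] represents: reflection across the line y = x.
Applying it to (-2, 4): [0·-2 + 1·4, 1·-2 + 0·4] = (4, -2).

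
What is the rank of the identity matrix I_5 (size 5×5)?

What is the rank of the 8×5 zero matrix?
rank(I_5) = 5, rank(0) = 0

The identity I_5 has 5 columns that are the standard basis vectors e_1, …, e_5. These are linearly independent, so all 5 columns are pivots and rank(I_5) = 5.
The 8×5 zero matrix has every entry zero, so every row is the zero row and there are no pivots; rank(0) = 0.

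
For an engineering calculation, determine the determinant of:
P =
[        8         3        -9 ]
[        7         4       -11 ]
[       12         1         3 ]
det(P) = 94

Expand along row 0 (cofactor expansion): det(P) = a*(e*i - f*h) - b*(d*i - f*g) + c*(d*h - e*g), where the 3×3 is [[a, b, c], [d, e, f], [g, h, i]].
Minor M_00 = (4)*(3) - (-11)*(1) = 12 + 11 = 23.
Minor M_01 = (7)*(3) - (-11)*(12) = 21 + 132 = 153.
Minor M_02 = (7)*(1) - (4)*(12) = 7 - 48 = -41.
det(P) = (8)*(23) - (3)*(153) + (-9)*(-41) = 184 - 459 + 369 = 94.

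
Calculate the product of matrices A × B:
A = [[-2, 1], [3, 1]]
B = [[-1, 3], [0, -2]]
[[2, -8], [-3, 7]]

Matrix multiplication:
C[0][0] = -2×-1 + 1×0 = 2
C[0][1] = -2×3 + 1×-2 = -8
C[1][0] = 3×-1 + 1×0 = -3
C[1][1] = 3×3 + 1×-2 = 7
Result: [[2, -8], [-3, 7]]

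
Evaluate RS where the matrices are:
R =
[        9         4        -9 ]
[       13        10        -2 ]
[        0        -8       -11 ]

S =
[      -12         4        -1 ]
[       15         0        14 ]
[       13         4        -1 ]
RS =
[     -165         0        56 ]
[      -32        44       129 ]
[     -263       -44      -101 ]

Matrix multiplication: (RS)[i][j] = sum over k of R[i][k] * S[k][j].
  (RS)[0][0] = (9)*(-12) + (4)*(15) + (-9)*(13) = -165
  (RS)[0][1] = (9)*(4) + (4)*(0) + (-9)*(4) = 0
  (RS)[0][2] = (9)*(-1) + (4)*(14) + (-9)*(-1) = 56
  (RS)[1][0] = (13)*(-12) + (10)*(15) + (-2)*(13) = -32
  (RS)[1][1] = (13)*(4) + (10)*(0) + (-2)*(4) = 44
  (RS)[1][2] = (13)*(-1) + (10)*(14) + (-2)*(-1) = 129
  (RS)[2][0] = (0)*(-12) + (-8)*(15) + (-11)*(13) = -263
  (RS)[2][1] = (0)*(4) + (-8)*(0) + (-11)*(4) = -44
  (RS)[2][2] = (0)*(-1) + (-8)*(14) + (-11)*(-1) = -101
RS =
[     -165         0        56 ]
[      -32        44       129 ]
[     -263       -44      -101 ]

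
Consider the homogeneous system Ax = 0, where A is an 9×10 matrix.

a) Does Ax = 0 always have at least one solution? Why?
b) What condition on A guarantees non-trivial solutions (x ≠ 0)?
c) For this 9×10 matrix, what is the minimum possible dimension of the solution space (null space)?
a) Yes, x = 0 is always a solution. b) When A has linearly dependent columns (rank < n). c) Minimum nullity = 1.

a) x = 0 satisfies A·0 = 0, so the zero vector is always a solution.
b) Non-trivial solutions exist iff the columns of A are linearly dependent, equivalently rank(A) < n (the number of columns).
c) By rank-nullity, rank(A) + nullity(A) = n = 10. Since A has only 9 rows, rank(A) ≤ 9, so nullity(A) ≥ 10 - 9 = 1.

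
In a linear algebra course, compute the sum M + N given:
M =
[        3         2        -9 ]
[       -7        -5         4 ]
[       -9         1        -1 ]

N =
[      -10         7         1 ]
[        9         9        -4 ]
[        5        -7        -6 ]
M + N =
[       -7         9        -8 ]
[        2         4         0 ]
[       -4        -6        -7 ]

Matrix addition is elementwise: (M+N)[i][j] = M[i][j] + N[i][j].
  (M+N)[0][0] = (3) + (-10) = -7
  (M+N)[0][1] = (2) + (7) = 9
  (M+N)[0][2] = (-9) + (1) = -8
  (M+N)[1][0] = (-7) + (9) = 2
  (M+N)[1][1] = (-5) + (9) = 4
  (M+N)[1][2] = (4) + (-4) = 0
  (M+N)[2][0] = (-9) + (5) = -4
  (M+N)[2][1] = (1) + (-7) = -6
  (M+N)[2][2] = (-1) + (-6) = -7
M + N =
[       -7         9        -8 ]
[        2         4         0 ]
[       -4        -6        -7 ]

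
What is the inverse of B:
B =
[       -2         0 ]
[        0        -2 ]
det(B) = 4
B⁻¹ =
[     -1/2         0 ]
[        0      -1/2 ]

For a 2×2 matrix B = [[a, b], [c, d]] with det(B) ≠ 0, B⁻¹ = (1/det(B)) * [[d, -b], [-c, a]].
det(B) = (-2)*(-2) - (0)*(0) = 4 - 0 = 4.
B⁻¹ = (1/4) * [[-2, 0], [0, -2]].
Dividing each entry by 4 and reducing:
B⁻¹ =
[     -1/2         0 ]
[        0      -1/2 ]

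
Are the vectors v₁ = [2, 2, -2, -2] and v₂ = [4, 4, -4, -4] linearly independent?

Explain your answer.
No, linearly dependent (v₂ = 2·v₁)

Check whether there is a scalar k with v₂ = k·v₁.
Comparing components, k = 2 satisfies 2·[2, 2, -2, -2] = [4, 4, -4, -4].
Since v₂ is a scalar multiple of v₁, the two vectors are linearly dependent.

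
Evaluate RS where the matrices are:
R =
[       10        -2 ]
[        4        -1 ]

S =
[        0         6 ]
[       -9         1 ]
RS =
[       18        58 ]
[        9        23 ]

Matrix multiplication: (RS)[i][j] = sum over k of R[i][k] * S[k][j].
  (RS)[0][0] = (10)*(0) + (-2)*(-9) = 18
  (RS)[0][1] = (10)*(6) + (-2)*(1) = 58
  (RS)[1][0] = (4)*(0) + (-1)*(-9) = 9
  (RS)[1][1] = (4)*(6) + (-1)*(1) = 23
RS =
[       18        58 ]
[        9        23 ]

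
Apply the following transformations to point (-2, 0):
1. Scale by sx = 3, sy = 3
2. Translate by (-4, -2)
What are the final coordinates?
(-10, -2)

Step 1: Scale (-2, 0) by (sx, sy) = (3, 3) → (-6, 0)
Step 2: Translate by (-4, -2) → (-10, -2)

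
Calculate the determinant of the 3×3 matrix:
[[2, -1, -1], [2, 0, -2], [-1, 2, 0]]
2

Expansion along first row:
det = 2·det([[0,-2],[2,0]]) - -1·det([[2,-2],[-1,0]]) + -1·det([[2,0],[-1,2]])
    = 2·(0·0 - -2·2) - -1·(2·0 - -2·-1) + -1·(2·2 - 0·-1)
    = 2·4 - -1·-2 + -1·4
    = 8 + -2 + -4 = 2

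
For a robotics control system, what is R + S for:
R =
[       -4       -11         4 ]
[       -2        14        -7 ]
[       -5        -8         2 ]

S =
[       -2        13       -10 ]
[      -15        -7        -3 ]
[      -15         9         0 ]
R + S =
[       -6         2        -6 ]
[      -17         7       -10 ]
[      -20         1         2 ]

Matrix addition is elementwise: (R+S)[i][j] = R[i][j] + S[i][j].
  (R+S)[0][0] = (-4) + (-2) = -6
  (R+S)[0][1] = (-11) + (13) = 2
  (R+S)[0][2] = (4) + (-10) = -6
  (R+S)[1][0] = (-2) + (-15) = -17
  (R+S)[1][1] = (14) + (-7) = 7
  (R+S)[1][2] = (-7) + (-3) = -10
  (R+S)[2][0] = (-5) + (-15) = -20
  (R+S)[2][1] = (-8) + (9) = 1
  (R+S)[2][2] = (2) + (0) = 2
R + S =
[       -6         2        -6 ]
[      -17         7       -10 ]
[      -20         1         2 ]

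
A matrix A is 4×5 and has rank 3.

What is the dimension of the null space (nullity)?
2

The rank-nullity theorem for an m×n matrix states:
rank(A) + nullity(A) = n (the number of columns).
Here n = 5 and rank(A) = 3, so nullity(A) = 5 - 3 = 2.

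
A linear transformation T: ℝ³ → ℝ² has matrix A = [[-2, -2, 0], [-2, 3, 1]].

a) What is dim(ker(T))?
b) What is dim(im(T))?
dim(ker) = 1, dim(im) = 2

The two rows are not scalar multiples of one another (no single k satisfies row 2 = k × row 1), so they are linearly independent.
Thus rank(A) = 2.
dim(im(T)) = rank(A) = 2.
By the rank-nullity theorem applied to T: ℝ³ → ℝ², rank(A) + nullity(A) = 3 (the domain dimension), so dim(ker(T)) = 3 - 2 = 1.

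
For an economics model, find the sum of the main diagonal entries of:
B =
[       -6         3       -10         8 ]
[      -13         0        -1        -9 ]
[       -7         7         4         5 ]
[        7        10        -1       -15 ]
tr(B) = -6 + 0 + 4 - 15 = -17

The trace of a square matrix is the sum of its diagonal entries.
Diagonal entries of B: B[0][0] = -6, B[1][1] = 0, B[2][2] = 4, B[3][3] = -15.
tr(B) = -6 + 0 + 4 - 15 = -17.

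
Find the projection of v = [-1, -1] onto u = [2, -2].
[0, 0]

The projection of v onto u is proj_u(v) = ((v·u) / (u·u)) · u.
v·u = (-1)*(2) + (-1)*(-2) = 0.
u·u = (2)*(2) + (-2)*(-2) = 8.
coefficient = 0 / 8 = 0.
proj_u(v) = 0 · [2, -2] = [0, 0].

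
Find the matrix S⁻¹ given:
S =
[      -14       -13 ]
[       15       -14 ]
det(S) = 391
S⁻¹ =
[  -14/391    13/391 ]
[  -15/391   -14/391 ]

For a 2×2 matrix S = [[a, b], [c, d]] with det(S) ≠ 0, S⁻¹ = (1/det(S)) * [[d, -b], [-c, a]].
det(S) = (-14)*(-14) - (-13)*(15) = 196 + 195 = 391.
S⁻¹ = (1/391) * [[-14, 13], [-15, -14]].
Dividing each entry by 391 and reducing:
S⁻¹ =
[  -14/391    13/391 ]
[  -15/391   -14/391 ]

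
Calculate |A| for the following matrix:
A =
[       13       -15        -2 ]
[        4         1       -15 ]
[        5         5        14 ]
det(A) = 3092

Expand along row 0 (cofactor expansion): det(A) = a*(e*i - f*h) - b*(d*i - f*g) + c*(d*h - e*g), where the 3×3 is [[a, b, c], [d, e, f], [g, h, i]].
Minor M_00 = (1)*(14) - (-15)*(5) = 14 + 75 = 89.
Minor M_01 = (4)*(14) - (-15)*(5) = 56 + 75 = 131.
Minor M_02 = (4)*(5) - (1)*(5) = 20 - 5 = 15.
det(A) = (13)*(89) - (-15)*(131) + (-2)*(15) = 1157 + 1965 - 30 = 3092.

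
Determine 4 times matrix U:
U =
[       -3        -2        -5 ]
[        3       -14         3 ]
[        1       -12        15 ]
4U =
[      -12        -8       -20 ]
[       12       -56        12 ]
[        4       -48        60 ]

Scalar multiplication is elementwise: (4U)[i][j] = 4 * U[i][j].
  (4U)[0][0] = 4 * (-3) = -12
  (4U)[0][1] = 4 * (-2) = -8
  (4U)[0][2] = 4 * (-5) = -20
  (4U)[1][0] = 4 * (3) = 12
  (4U)[1][1] = 4 * (-14) = -56
  (4U)[1][2] = 4 * (3) = 12
  (4U)[2][0] = 4 * (1) = 4
  (4U)[2][1] = 4 * (-12) = -48
  (4U)[2][2] = 4 * (15) = 60
4U =
[      -12        -8       -20 ]
[       12       -56        12 ]
[        4       -48        60 ]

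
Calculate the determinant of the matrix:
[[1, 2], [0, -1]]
-1

For a 2×2 matrix [[a, b], [c, d]], det = ad - bc
det = (1)(-1) - (2)(0) = -1 - 0 = -1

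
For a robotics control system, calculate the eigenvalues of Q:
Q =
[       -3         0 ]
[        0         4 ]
λ = -3, 4

Solve det(Q - λI) = 0. For a 2×2 matrix the characteristic equation is λ² - (trace)λ + det = 0.
trace(Q) = a + d = -3 + 4 = 1.
det(Q) = a*d - b*c = (-3)*(4) - (0)*(0) = -12 - 0 = -12.
Characteristic equation: λ² - (1)λ + (-12) = 0.
Discriminant = (1)² - 4*(-12) = 1 + 48 = 49.
λ = (1 ± √49) / 2 = (1 ± 7) / 2 = -3, 4.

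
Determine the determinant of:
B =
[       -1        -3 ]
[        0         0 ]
det(B) = 0

For a 2×2 matrix [[a, b], [c, d]], det = a*d - b*c.
det(B) = (-1)*(0) - (-3)*(0) = 0 - 0 = 0.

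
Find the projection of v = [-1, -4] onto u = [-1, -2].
[-9/5, -18/5]

The projection of v onto u is proj_u(v) = ((v·u) / (u·u)) · u.
v·u = (-1)*(-1) + (-4)*(-2) = 9.
u·u = (-1)*(-1) + (-2)*(-2) = 5.
coefficient = 9 / 5 = 9/5.
proj_u(v) = 9/5 · [-1, -2] = [-9/5, -18/5].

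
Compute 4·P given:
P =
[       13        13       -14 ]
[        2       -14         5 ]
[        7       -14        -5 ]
4P =
[       52        52       -56 ]
[        8       -56        20 ]
[       28       -56       -20 ]

Scalar multiplication is elementwise: (4P)[i][j] = 4 * P[i][j].
  (4P)[0][0] = 4 * (13) = 52
  (4P)[0][1] = 4 * (13) = 52
  (4P)[0][2] = 4 * (-14) = -56
  (4P)[1][0] = 4 * (2) = 8
  (4P)[1][1] = 4 * (-14) = -56
  (4P)[1][2] = 4 * (5) = 20
  (4P)[2][0] = 4 * (7) = 28
  (4P)[2][1] = 4 * (-14) = -56
  (4P)[2][2] = 4 * (-5) = -20
4P =
[       52        52       -56 ]
[        8       -56        20 ]
[       28       -56       -20 ]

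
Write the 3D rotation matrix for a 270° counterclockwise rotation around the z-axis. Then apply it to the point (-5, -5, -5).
R = [[0, 1, 0], [-1, 0, 0], [0, 0, 1]]; R·(-5, -5, -5) = (-5, 5, -5)

Rotation matrix for 270° around z-axis:
cos(270°) = 0, sin(270°) = -1
R = [[0, 1, 0], [-1, 0, 0], [0, 0, 1]]
Apply to (-5, -5, -5): R·[-5, -5, -5]ᵀ = (-5, 5, -5)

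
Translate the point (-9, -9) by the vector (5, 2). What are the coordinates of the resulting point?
(-4, -7)

Translation by (5, 2):
x' = -9 + 5 = -4
y' = -9 + 2 = -7
Homogeneous matrix: [[1, 0, 5], [0, 1, 2], [0, 0, 1]]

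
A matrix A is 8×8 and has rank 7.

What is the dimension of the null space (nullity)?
1

The rank-nullity theorem for an m×n matrix states:
rank(A) + nullity(A) = n (the number of columns).
Here n = 8 and rank(A) = 7, so nullity(A) = 8 - 7 = 1.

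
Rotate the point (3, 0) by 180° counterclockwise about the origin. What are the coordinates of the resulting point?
(-3, 0)

Rotation matrix R(θ) = [[cos θ, -sin θ], [sin θ, cos θ]]; for θ = 180°:
R = [[-1, 0], [0, -1]]
Result: R × [3, 0]ᵀ = [-1·3 + (0)·0, 0·3 + (-1)·0]ᵀ = (-3, 0)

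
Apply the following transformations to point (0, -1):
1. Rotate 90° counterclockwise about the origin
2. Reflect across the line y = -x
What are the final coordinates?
(0, -1)

Step 1: Rotate 90° → (1, 0)
Step 2: Reflect across the line y = -x → (0, -1)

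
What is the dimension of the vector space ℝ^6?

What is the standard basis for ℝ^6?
Dimension = 6; standard basis = {e_1, e_2, e_3, …, e_6}

ℝ^6 is the space of 6-tuples of real numbers; its dimension is 6.
The standard basis consists of 6 vectors: e_1, e_2, e_3, …, e_6, where e_i is the vector with 1 in position i and 0 elsewhere.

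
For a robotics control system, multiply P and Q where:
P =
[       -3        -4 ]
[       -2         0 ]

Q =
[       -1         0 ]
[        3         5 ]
PQ =
[       -9       -20 ]
[        2         0 ]

Matrix multiplication: (PQ)[i][j] = sum over k of P[i][k] * Q[k][j].
  (PQ)[0][0] = (-3)*(-1) + (-4)*(3) = -9
  (PQ)[0][1] = (-3)*(0) + (-4)*(5) = -20
  (PQ)[1][0] = (-2)*(-1) + (0)*(3) = 2
  (PQ)[1][1] = (-2)*(0) + (0)*(5) = 0
PQ =
[       -9       -20 ]
[        2         0 ]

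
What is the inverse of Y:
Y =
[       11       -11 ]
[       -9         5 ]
det(Y) = -44
Y⁻¹ =
[    -5/44      -1/4 ]
[    -9/44      -1/4 ]

For a 2×2 matrix Y = [[a, b], [c, d]] with det(Y) ≠ 0, Y⁻¹ = (1/det(Y)) * [[d, -b], [-c, a]].
det(Y) = (11)*(5) - (-11)*(-9) = 55 - 99 = -44.
Y⁻¹ = (1/-44) * [[5, 11], [9, 11]].
Dividing each entry by -44 and reducing:
Y⁻¹ =
[    -5/44      -1/4 ]
[    -9/44      -1/4 ]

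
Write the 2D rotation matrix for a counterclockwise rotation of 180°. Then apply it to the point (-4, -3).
R = [[-1, 0], [0, -1]]; R·(-4, -3) = (4, 3)

Rotation matrix formula: R(θ) = [[cos θ, -sin θ], [sin θ, cos θ]]
For θ = 180°:
cos(180°) = -1
sin(180°) = 0
R = [[-1, 0], [0, -1]]
Apply to (-4, -3): [-1·-4 + (0)·-3, 0·-4 + -1·-3] = (4, 3)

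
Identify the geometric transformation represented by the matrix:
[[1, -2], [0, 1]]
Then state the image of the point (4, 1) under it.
horizontal shear with factor -2; image of (4, 1) is (2, 1)

The matrix [[1, k], [0, 1]] sends (x, y) to (x + -2y, y), leaving the y-coordinate fixed: a horizontal shear.
The matrix [[1, -2], [0, 1]] represents: horizontal shear with factor -2.
Applying it to (4, 1): [1·4 + -2·1, 0·4 + 1·1] = (2, 1).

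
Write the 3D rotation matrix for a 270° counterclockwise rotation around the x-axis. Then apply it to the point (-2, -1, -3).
R = [[1, 0, 0], [0, 0, 1], [0, -1, 0]]; R·(-2, -1, -3) = (-2, -3, 1)

Rotation matrix for 270° around x-axis:
cos(270°) = 0, sin(270°) = -1
R = [[1, 0, 0], [0, 0, 1], [0, -1, 0]]
Apply to (-2, -1, -3): R·[-2, -1, -3]ᵀ = (-2, -3, 1)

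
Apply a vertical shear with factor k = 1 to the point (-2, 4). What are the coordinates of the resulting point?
(-2, 2)

Shear matrix for vertical shear with factor k = 1:
[[1, 0], [1, 1]]
Result: (-2, 4) → (-2, 2)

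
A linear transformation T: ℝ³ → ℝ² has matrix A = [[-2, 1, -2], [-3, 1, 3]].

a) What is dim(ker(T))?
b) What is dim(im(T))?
dim(ker) = 1, dim(im) = 2

The two rows are not scalar multiples of one another (no single k satisfies row 2 = k × row 1), so they are linearly independent.
Thus rank(A) = 2.
dim(im(T)) = rank(A) = 2.
By the rank-nullity theorem applied to T: ℝ³ → ℝ², rank(A) + nullity(A) = 3 (the domain dimension), so dim(ker(T)) = 3 - 2 = 1.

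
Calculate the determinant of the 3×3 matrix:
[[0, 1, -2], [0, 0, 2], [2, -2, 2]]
4

Expansion along first row:
det = 0·det([[0,2],[-2,2]]) - 1·det([[0,2],[2,2]]) + -2·det([[0,0],[2,-2]])
    = 0·(0·2 - 2·-2) - 1·(0·2 - 2·2) + -2·(0·-2 - 0·2)
    = 0·4 - 1·-4 + -2·0
    = 0 + 4 + 0 = 4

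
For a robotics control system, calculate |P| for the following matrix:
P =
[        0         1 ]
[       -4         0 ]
det(P) = 4

For a 2×2 matrix [[a, b], [c, d]], det = a*d - b*c.
det(P) = (0)*(0) - (1)*(-4) = 0 + 4 = 4.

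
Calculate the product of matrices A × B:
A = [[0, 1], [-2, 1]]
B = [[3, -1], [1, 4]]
[[1, 4], [-5, 6]]

Matrix multiplication:
C[0][0] = 0×3 + 1×1 = 1
C[0][1] = 0×-1 + 1×4 = 4
C[1][0] = -2×3 + 1×1 = -5
C[1][1] = -2×-1 + 1×4 = 6
Result: [[1, 4], [-5, 6]]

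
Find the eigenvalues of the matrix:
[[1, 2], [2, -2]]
λ = -3 and λ = 2

Characteristic equation: det(A - λI) = 0
λ² - (trace)λ + (det) = 0
λ² - (-1)λ + (-6) = 0
λ² + 1λ - 6 = 0
Solving: λ = -3, 2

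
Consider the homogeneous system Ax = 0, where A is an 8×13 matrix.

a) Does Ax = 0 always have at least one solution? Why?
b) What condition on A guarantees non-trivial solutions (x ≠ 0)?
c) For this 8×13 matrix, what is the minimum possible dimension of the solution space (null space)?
a) Yes, x = 0 is always a solution. b) When A has linearly dependent columns (rank < n). c) Minimum nullity = 5.

a) x = 0 satisfies A·0 = 0, so the zero vector is always a solution.
b) Non-trivial solutions exist iff the columns of A are linearly dependent, equivalently rank(A) < n (the number of columns).
c) By rank-nullity, rank(A) + nullity(A) = n = 13. Since A has only 8 rows, rank(A) ≤ 8, so nullity(A) ≥ 13 - 8 = 5.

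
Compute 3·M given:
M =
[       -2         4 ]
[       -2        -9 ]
3M =
[       -6        12 ]
[       -6       -27 ]

Scalar multiplication is elementwise: (3M)[i][j] = 3 * M[i][j].
  (3M)[0][0] = 3 * (-2) = -6
  (3M)[0][1] = 3 * (4) = 12
  (3M)[1][0] = 3 * (-2) = -6
  (3M)[1][1] = 3 * (-9) = -27
3M =
[       -6        12 ]
[       -6       -27 ]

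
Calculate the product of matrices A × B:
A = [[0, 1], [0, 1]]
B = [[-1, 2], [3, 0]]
[[3, 0], [3, 0]]

Matrix multiplication:
C[0][0] = 0×-1 + 1×3 = 3
C[0][1] = 0×2 + 1×0 = 0
C[1][0] = 0×-1 + 1×3 = 3
C[1][1] = 0×2 + 1×0 = 0
Result: [[3, 0], [3, 0]]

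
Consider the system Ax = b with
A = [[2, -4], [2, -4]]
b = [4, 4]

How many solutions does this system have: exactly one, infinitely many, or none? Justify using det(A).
Infinitely many solutions

det(A) = (2)*(-4) - (-4)*(2) = 0, so A is singular (column 2 is -2 times column 1).
b = [4, 4] = 2 * column 1 of A, so b lies in the column space of A.
A singular matrix whose right-hand side is in its column space gives a 1-parameter family of solutions — infinitely many.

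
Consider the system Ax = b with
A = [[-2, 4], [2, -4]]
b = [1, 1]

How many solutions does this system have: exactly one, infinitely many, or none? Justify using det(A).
No solution

det(A) = (-2)*(-4) - (4)*(2) = 0, so A is singular.
The column space of A is span(column 1) = span([-2, 2]).
b = [1, 1] is not a scalar multiple of column 1, so b ∉ column space and the system is inconsistent — no solution.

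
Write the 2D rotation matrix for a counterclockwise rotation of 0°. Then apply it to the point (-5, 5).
R = [[1, 0], [0, 1]]; R·(-5, 5) = (-5, 5)

Rotation matrix formula: R(θ) = [[cos θ, -sin θ], [sin θ, cos θ]]
For θ = 0°:
cos(0°) = 1
sin(0°) = 0
R = [[1, 0], [0, 1]]
Apply to (-5, 5): [1·-5 + (0)·5, 0·-5 + 1·5] = (-5, 5)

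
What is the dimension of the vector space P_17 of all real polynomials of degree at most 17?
Dimension = 18

A polynomial of degree at most 17 can be written as a₀ + a₁x + a₂x² + … + a_17x^17, with 18 free coefficients a₀, …, a_17.
The set {1, x, x², …, x^17} is a basis: it spans P_17 (every such polynomial is a linear combination of these) and is linearly independent (a polynomial is zero iff all its coefficients are zero).
Therefore dim(P_17) = 17 + 1 = 18.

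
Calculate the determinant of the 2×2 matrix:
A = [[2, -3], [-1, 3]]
3

For A = [[a, b], [c, d]], det(A) = a*d - b*c.
det(A) = (2)*(3) - (-3)*(-1) = 6 - 3 = 3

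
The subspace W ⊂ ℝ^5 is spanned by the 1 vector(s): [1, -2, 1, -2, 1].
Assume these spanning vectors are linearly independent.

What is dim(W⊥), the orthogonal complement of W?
dim(W⊥) = 4

For any subspace W of ℝ^n, dim(W) + dim(W⊥) = n (the whole-space dimension).
Here the given 1 vectors are linearly independent, so dim(W) = 1.
Thus dim(W⊥) = n - dim(W) = 5 - 1 = 4.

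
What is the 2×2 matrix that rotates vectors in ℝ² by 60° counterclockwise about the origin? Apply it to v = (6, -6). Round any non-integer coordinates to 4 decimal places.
R = [[1/2, -√3/2], [√3/2, 1/2]]; R·v = (8.1962, 2.1962)

A counterclockwise rotation by angle θ in ℝ² has matrix R(θ) = [[cos θ, -sin θ], [sin θ, cos θ]].
For θ = 60°: cos θ = 1/2, sin θ = √3/2.
R(60°) = [[1/2, -√3/2], [√3/2, 1/2]].
R·v = [1/2·6 + (-√3/2)·-6, √3/2·6 + 1/2·-6] = (8.1962, 2.1962).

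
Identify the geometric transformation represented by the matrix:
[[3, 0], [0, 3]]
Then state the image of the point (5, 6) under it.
uniform scaling by factor 3; image of (5, 6) is (15, 18)

This is a diagonal matrix with equal entries 3, so it scales both axes by the same factor 3.
The matrix [[3, 0], [0, 3]] represents: uniform scaling by factor 3.
Applying it to (5, 6): [3·5 + 0·6, 0·5 + 3·6] = (15, 18).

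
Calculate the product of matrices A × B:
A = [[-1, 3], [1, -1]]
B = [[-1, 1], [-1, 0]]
[[-2, -1], [0, 1]]

Matrix multiplication:
C[0][0] = -1×-1 + 3×-1 = -2
C[0][1] = -1×1 + 3×0 = -1
C[1][0] = 1×-1 + -1×-1 = 0
C[1][1] = 1×1 + -1×0 = 1
Result: [[-2, -1], [0, 1]]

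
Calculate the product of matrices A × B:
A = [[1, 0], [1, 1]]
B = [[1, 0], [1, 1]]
[[1, 0], [2, 1]]

Matrix multiplication:
C[0][0] = 1×1 + 0×1 = 1
C[0][1] = 1×0 + 0×1 = 0
C[1][0] = 1×1 + 1×1 = 2
C[1][1] = 1×0 + 1×1 = 1
Result: [[1, 0], [2, 1]]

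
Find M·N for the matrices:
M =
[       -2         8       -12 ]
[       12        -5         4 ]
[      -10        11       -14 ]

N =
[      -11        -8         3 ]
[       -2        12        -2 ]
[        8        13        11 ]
MN =
[      -90       -44      -154 ]
[      -90      -104        90 ]
[      -24        30      -206 ]

Matrix multiplication: (MN)[i][j] = sum over k of M[i][k] * N[k][j].
  (MN)[0][0] = (-2)*(-11) + (8)*(-2) + (-12)*(8) = -90
  (MN)[0][1] = (-2)*(-8) + (8)*(12) + (-12)*(13) = -44
  (MN)[0][2] = (-2)*(3) + (8)*(-2) + (-12)*(11) = -154
  (MN)[1][0] = (12)*(-11) + (-5)*(-2) + (4)*(8) = -90
  (MN)[1][1] = (12)*(-8) + (-5)*(12) + (4)*(13) = -104
  (MN)[1][2] = (12)*(3) + (-5)*(-2) + (4)*(11) = 90
  (MN)[2][0] = (-10)*(-11) + (11)*(-2) + (-14)*(8) = -24
  (MN)[2][1] = (-10)*(-8) + (11)*(12) + (-14)*(13) = 30
  (MN)[2][2] = (-10)*(3) + (11)*(-2) + (-14)*(11) = -206
MN =
[      -90       -44      -154 ]
[      -90      -104        90 ]
[      -24        30      -206 ]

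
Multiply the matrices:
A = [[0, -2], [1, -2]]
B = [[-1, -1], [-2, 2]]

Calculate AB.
[[4, -4], [3, -5]]

Each entry (i,j) of AB = sum over k of A[i][k]*B[k][j].
(AB)[0][0] = (0)*(-1) + (-2)*(-2) = 4
(AB)[0][1] = (0)*(-1) + (-2)*(2) = -4
(AB)[1][0] = (1)*(-1) + (-2)*(-2) = 3
(AB)[1][1] = (1)*(-1) + (-2)*(2) = -5
AB = [[4, -4], [3, -5]]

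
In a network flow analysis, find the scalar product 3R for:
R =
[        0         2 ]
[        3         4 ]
3R =
[        0         6 ]
[        9        12 ]

Scalar multiplication is elementwise: (3R)[i][j] = 3 * R[i][j].
  (3R)[0][0] = 3 * (0) = 0
  (3R)[0][1] = 3 * (2) = 6
  (3R)[1][0] = 3 * (3) = 9
  (3R)[1][1] = 3 * (4) = 12
3R =
[        0         6 ]
[        9        12 ]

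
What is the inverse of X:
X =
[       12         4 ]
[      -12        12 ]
det(X) = 192
X⁻¹ =
[     1/16     -1/48 ]
[     1/16      1/16 ]

For a 2×2 matrix X = [[a, b], [c, d]] with det(X) ≠ 0, X⁻¹ = (1/det(X)) * [[d, -b], [-c, a]].
det(X) = (12)*(12) - (4)*(-12) = 144 + 48 = 192.
X⁻¹ = (1/192) * [[12, -4], [12, 12]].
Dividing each entry by 192 and reducing:
X⁻¹ =
[     1/16     -1/48 ]
[     1/16      1/16 ]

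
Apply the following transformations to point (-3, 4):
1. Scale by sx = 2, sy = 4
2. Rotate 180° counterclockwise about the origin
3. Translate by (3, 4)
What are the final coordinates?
(9, -12)

Step 1: Scale → (-6, 16)
Step 2: Rotate 180° → (6, -16)
Step 3: Translate → (9, -12)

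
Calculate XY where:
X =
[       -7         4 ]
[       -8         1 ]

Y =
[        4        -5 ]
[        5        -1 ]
XY =
[       -8        31 ]
[      -27        39 ]

Matrix multiplication: (XY)[i][j] = sum over k of X[i][k] * Y[k][j].
  (XY)[0][0] = (-7)*(4) + (4)*(5) = -8
  (XY)[0][1] = (-7)*(-5) + (4)*(-1) = 31
  (XY)[1][0] = (-8)*(4) + (1)*(5) = -27
  (XY)[1][1] = (-8)*(-5) + (1)*(-1) = 39
XY =
[       -8        31 ]
[      -27        39 ]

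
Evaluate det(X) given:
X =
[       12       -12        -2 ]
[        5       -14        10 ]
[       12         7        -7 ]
det(X) = -1930

Expand along row 0 (cofactor expansion): det(X) = a*(e*i - f*h) - b*(d*i - f*g) + c*(d*h - e*g), where the 3×3 is [[a, b, c], [d, e, f], [g, h, i]].
Minor M_00 = (-14)*(-7) - (10)*(7) = 98 - 70 = 28.
Minor M_01 = (5)*(-7) - (10)*(12) = -35 - 120 = -155.
Minor M_02 = (5)*(7) - (-14)*(12) = 35 + 168 = 203.
det(X) = (12)*(28) - (-12)*(-155) + (-2)*(203) = 336 - 1860 - 406 = -1930.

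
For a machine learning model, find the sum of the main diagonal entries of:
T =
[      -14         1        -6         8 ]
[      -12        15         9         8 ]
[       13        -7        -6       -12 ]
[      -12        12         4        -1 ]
tr(T) = -14 + 15 - 6 - 1 = -6

The trace of a square matrix is the sum of its diagonal entries.
Diagonal entries of T: T[0][0] = -14, T[1][1] = 15, T[2][2] = -6, T[3][3] = -1.
tr(T) = -14 + 15 - 6 - 1 = -6.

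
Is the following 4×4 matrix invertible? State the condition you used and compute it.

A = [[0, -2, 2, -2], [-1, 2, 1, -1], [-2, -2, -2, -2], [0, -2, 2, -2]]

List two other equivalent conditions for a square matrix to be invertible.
No, not invertible; det(A) = 0 (two rows are equal, so the rows are linearly dependent). Equivalent conditions (failing for this A): rank(A) < 4; Ax = 0 has non-trivial solutions; 0 is an eigenvalue; the columns are linearly dependent.

To check invertibility, compute det(A).
In this matrix, row 0 and the last row are identical, so one row is a scalar multiple of another and the rows are linearly dependent.
A matrix with linearly dependent rows has det = 0 and is not invertible.
Equivalent failed conditions:
- rank(A) < 4.
- Ax = 0 has non-trivial solutions.
- 0 is an eigenvalue.
- The columns are linearly dependent.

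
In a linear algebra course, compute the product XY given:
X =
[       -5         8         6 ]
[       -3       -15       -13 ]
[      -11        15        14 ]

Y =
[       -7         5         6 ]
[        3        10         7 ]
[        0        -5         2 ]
XY =
[       59        25        38 ]
[      -24      -100      -149 ]
[      122        25        67 ]

Matrix multiplication: (XY)[i][j] = sum over k of X[i][k] * Y[k][j].
  (XY)[0][0] = (-5)*(-7) + (8)*(3) + (6)*(0) = 59
  (XY)[0][1] = (-5)*(5) + (8)*(10) + (6)*(-5) = 25
  (XY)[0][2] = (-5)*(6) + (8)*(7) + (6)*(2) = 38
  (XY)[1][0] = (-3)*(-7) + (-15)*(3) + (-13)*(0) = -24
  (XY)[1][1] = (-3)*(5) + (-15)*(10) + (-13)*(-5) = -100
  (XY)[1][2] = (-3)*(6) + (-15)*(7) + (-13)*(2) = -149
  (XY)[2][0] = (-11)*(-7) + (15)*(3) + (14)*(0) = 122
  (XY)[2][1] = (-11)*(5) + (15)*(10) + (14)*(-5) = 25
  (XY)[2][2] = (-11)*(6) + (15)*(7) + (14)*(2) = 67
XY =
[       59        25        38 ]
[      -24      -100      -149 ]
[      122        25        67 ]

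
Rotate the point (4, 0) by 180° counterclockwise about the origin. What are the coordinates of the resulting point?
(-4, 0)

Rotation matrix R(θ) = [[cos θ, -sin θ], [sin θ, cos θ]]; for θ = 180°:
R = [[-1, 0], [0, -1]]
Result: R × [4, 0]ᵀ = [-1·4 + (0)·0, 0·4 + (-1)·0]ᵀ = (-4, 0)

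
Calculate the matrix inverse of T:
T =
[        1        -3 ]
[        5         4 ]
det(T) = 19
T⁻¹ =
[     4/19      3/19 ]
[    -5/19      1/19 ]

For a 2×2 matrix T = [[a, b], [c, d]] with det(T) ≠ 0, T⁻¹ = (1/det(T)) * [[d, -b], [-c, a]].
det(T) = (1)*(4) - (-3)*(5) = 4 + 15 = 19.
T⁻¹ = (1/19) * [[4, 3], [-5, 1]].
Dividing each entry by 19 and reducing:
T⁻¹ =
[     4/19      3/19 ]
[    -5/19      1/19 ]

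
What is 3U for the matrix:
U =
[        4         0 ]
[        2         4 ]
3U =
[       12         0 ]
[        6        12 ]

Scalar multiplication is elementwise: (3U)[i][j] = 3 * U[i][j].
  (3U)[0][0] = 3 * (4) = 12
  (3U)[0][1] = 3 * (0) = 0
  (3U)[1][0] = 3 * (2) = 6
  (3U)[1][1] = 3 * (4) = 12
3U =
[       12         0 ]
[        6        12 ]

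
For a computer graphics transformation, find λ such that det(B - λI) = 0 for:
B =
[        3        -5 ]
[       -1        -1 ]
λ = -2, 4

Solve det(B - λI) = 0. For a 2×2 matrix the characteristic equation is λ² - (trace)λ + det = 0.
trace(B) = a + d = 3 - 1 = 2.
det(B) = a*d - b*c = (3)*(-1) - (-5)*(-1) = -3 - 5 = -8.
Characteristic equation: λ² - (2)λ + (-8) = 0.
Discriminant = (2)² - 4*(-8) = 4 + 32 = 36.
λ = (2 ± √36) / 2 = (2 ± 6) / 2 = -2, 4.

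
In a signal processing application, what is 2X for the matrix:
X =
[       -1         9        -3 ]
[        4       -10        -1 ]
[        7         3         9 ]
2X =
[       -2        18        -6 ]
[        8       -20        -2 ]
[       14         6        18 ]

Scalar multiplication is elementwise: (2X)[i][j] = 2 * X[i][j].
  (2X)[0][0] = 2 * (-1) = -2
  (2X)[0][1] = 2 * (9) = 18
  (2X)[0][2] = 2 * (-3) = -6
  (2X)[1][0] = 2 * (4) = 8
  (2X)[1][1] = 2 * (-10) = -20
  (2X)[1][2] = 2 * (-1) = -2
  (2X)[2][0] = 2 * (7) = 14
  (2X)[2][1] = 2 * (3) = 6
  (2X)[2][2] = 2 * (9) = 18
2X =
[       -2        18        -6 ]
[        8       -20        -2 ]
[       14         6        18 ]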